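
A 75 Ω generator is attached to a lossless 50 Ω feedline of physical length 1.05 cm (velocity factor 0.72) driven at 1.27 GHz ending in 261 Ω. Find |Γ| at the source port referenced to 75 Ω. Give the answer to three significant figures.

|Γ| ≈ 0.61

λ = v/f = 0.72·c / 1.27 GHz = 0.17 m
βl = 2π·l/λ = 2π × 0.0617 = 22.2°
tan(βl) = 0.409
Z_in = Z_0·(Z_L + jZ_0·tanβl)/(Z_0 + jZ_L·tanβl) = 54.9 − j96.6 Ω
Γ_s = (Z_in − Z_s)/(Z_in + Z_s) = (-20.1 − j96.6)/(130 − j96.6), |Γ_s| = 0.61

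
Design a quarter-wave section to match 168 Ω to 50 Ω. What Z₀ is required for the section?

Z_qwt = √(Z_0·R_L) = √(50 × 168) = √8400

Z_qwt ≈ 91.7 Ω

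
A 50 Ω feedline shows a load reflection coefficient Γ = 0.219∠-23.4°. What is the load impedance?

Z_L = Z_0·(1 + Γ)/(1 − Γ) = 50·(1.2 − j0.087)/(0.799 + j0.087)

Z_L ≈ 73.7 − j13.5 Ω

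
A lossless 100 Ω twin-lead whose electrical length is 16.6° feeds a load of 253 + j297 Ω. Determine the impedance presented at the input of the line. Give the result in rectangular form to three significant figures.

Z_in ≈ 473 − j264 Ω

tan(βl) = tan(16.6°) = 0.298
Z_in = Z_0·(Z_L + jZ_0·tanβl)/(Z_0 + jZ_L·tanβl)
     = 100·(253 + j327)/(11.5 + j75.4)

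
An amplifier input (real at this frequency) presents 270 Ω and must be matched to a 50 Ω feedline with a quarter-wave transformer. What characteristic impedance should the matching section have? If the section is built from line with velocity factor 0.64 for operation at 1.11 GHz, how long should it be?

Z_qwt ≈ 116 Ω; length ≈ 4.32 cm

Z_qwt = √(Z_0·R_L) = √(50 × 270) = √13500
λ = 0.64·c/f = 0.173 m, so l = λ/4 = 0.0432 m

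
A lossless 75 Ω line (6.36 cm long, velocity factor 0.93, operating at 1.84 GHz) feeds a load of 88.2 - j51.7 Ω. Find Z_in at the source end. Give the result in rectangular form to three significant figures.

λ = v/f = 0.93·c / 1.84 GHz = 0.152 m
βl = 2π·l/λ = 2π × 0.419 = 151°
tan(βl) = tan(151°) = -0.554
Z_in = Z_0·(Z_L + jZ_0·tanβl)/(Z_0 + jZ_L·tanβl)
     = 75·(88.2 − j93.3)/(46.3 − j48.9)

Z_in ≈ 143 − j0.167 Ω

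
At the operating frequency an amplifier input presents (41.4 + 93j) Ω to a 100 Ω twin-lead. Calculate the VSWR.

Γ = (Z_L − Z_0)/(Z_L + Z_0) = (-58.6 + j93)/(141.4 + j93)
|Γ| = 110/169 = 0.649
VSWR = (1 + |Γ|)/(1 − |Γ|) = 1.65/0.351

VSWR ≈ 4.71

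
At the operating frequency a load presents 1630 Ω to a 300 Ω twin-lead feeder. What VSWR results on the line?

VSWR ≈ 5.43

Γ = (1630 − 300)/(1630 + 300) = 0.689
VSWR = (1 + 0.689)/(1 − 0.689)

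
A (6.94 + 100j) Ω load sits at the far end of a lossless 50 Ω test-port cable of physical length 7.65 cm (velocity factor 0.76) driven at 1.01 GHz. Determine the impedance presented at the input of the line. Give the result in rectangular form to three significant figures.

Z_in ≈ 1.4 + j4.83 Ω

λ = v/f = 0.76·c / 1.01 GHz = 0.226 m
βl = 2π·l/λ = 2π × 0.339 = 122°
tan(βl) = tan(122°) = -1.6
Z_in = Z_0·(Z_L + jZ_0·tanβl)/(Z_0 + jZ_L·tanβl)
     = 50·(6.94 + j20)/(210 − j11.1)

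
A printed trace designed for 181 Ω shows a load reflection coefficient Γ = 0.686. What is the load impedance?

Z_L = Z_0·(1 + Γ)/(1 − Γ) = 181·(1.69)/(0.314)

Z_L ≈ 972 Ω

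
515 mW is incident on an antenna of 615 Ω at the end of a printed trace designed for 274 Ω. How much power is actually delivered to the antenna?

P_delivered ≈ 439 mW

Γ = (615 − 274)/(615 + 274) = 0.384
|Γ|² = 0.147
P_refl = |Γ|²·P_inc = 75.8 mW, P_del = (1 − |Γ|²)·P_inc = 439 mW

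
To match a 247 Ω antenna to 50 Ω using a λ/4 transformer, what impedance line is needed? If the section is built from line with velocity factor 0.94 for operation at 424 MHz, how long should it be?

Z_qwt ≈ 111 Ω; length ≈ 16.6 cm

Z_qwt = √(Z_0·R_L) = √(50 × 247) = √12350
λ = 0.94·c/f = 0.665 m, so l = λ/4 = 0.166 m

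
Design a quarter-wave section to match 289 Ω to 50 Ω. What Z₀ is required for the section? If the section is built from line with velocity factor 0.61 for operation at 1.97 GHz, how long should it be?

Z_qwt ≈ 120 Ω; length ≈ 2.32 cm

Z_qwt = √(Z_0·R_L) = √(50 × 289) = √14450
λ = 0.61·c/f = 0.0929 m, so l = λ/4 = 0.0232 m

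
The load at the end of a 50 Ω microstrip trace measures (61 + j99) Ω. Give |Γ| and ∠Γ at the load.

Γ ≈ 0.67 ∠ 41.9°

Γ = (Z_L − Z_0)/(Z_L + Z_0) = (11 + j99)/(111 + j99)
|Γ| = 99.6/149 = 0.67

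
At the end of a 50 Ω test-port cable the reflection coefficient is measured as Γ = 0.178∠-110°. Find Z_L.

Z_L = Z_0·(1 + Γ)/(1 − Γ) = 50·(0.939 − j0.167)/(1.06 + j0.167)

Z_L ≈ 42 − j14.5 Ω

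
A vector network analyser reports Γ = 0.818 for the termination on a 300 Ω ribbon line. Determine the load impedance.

Z_L = Z_0·(1 + Γ)/(1 − Γ) = 300·(1.82)/(0.182)

Z_L ≈ 3000 Ω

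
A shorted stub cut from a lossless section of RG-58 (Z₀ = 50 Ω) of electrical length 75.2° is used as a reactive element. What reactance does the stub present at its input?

tan(βl) = 3.78
For a shorted stub, Z_in = jZ_0·tan(βl)

X_in ≈ 189 Ω (inductive)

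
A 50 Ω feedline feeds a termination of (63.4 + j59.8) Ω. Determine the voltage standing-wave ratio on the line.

VSWR ≈ 2.83

Γ = (Z_L − Z_0)/(Z_L + Z_0) = (13.4 + j59.8)/(113.4 + j59.8)
|Γ| = 61.3/128 = 0.478
VSWR = (1 + |Γ|)/(1 − |Γ|) = 1.48/0.522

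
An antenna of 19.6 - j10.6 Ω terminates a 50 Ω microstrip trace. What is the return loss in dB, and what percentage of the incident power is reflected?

RL ≈ 6.8 dB; 20.9% of incident power reflected

Γ = (-30.4 − j10.6)/(69.6 − j10.6), |Γ| = 0.457
RL = −20·log₁₀(0.457) = 6.8 dB
P_refl/P_inc = |Γ|² = 0.209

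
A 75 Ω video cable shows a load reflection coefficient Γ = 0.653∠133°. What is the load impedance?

Z_L = Z_0·(1 + Γ)/(1 − Γ) = 75·(0.555 + j0.478)/(1.45 − j0.478)

Z_L ≈ 18.6 + j30.9 Ω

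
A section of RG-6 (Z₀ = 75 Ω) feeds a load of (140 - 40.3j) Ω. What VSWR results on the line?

VSWR ≈ 2.08

Γ = (Z_L − Z_0)/(Z_L + Z_0) = (65 − j40.3)/(215 − j40.3)
|Γ| = 76.5/219 = 0.35
VSWR = (1 + |Γ|)/(1 − |Γ|) = 1.35/0.65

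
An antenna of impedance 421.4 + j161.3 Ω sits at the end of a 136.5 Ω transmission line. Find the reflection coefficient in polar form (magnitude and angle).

Γ ≈ 0.564 ∠ 13.4°

Γ = (Z_L − Z_0)/(Z_L + Z_0) = (284.9 + j161.3)/(557.9 + j161.3)
|Γ| = 327/581 = 0.564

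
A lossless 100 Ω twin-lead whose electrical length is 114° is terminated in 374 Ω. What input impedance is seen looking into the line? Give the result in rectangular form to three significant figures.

Z_in ≈ 31.6 + j40.8 Ω

tan(βl) = tan(114°) = -2.25
Z_in = Z_0·(Z_L + jZ_0·tanβl)/(Z_0 + jZ_L·tanβl)
     = 100·(374 − j225)/(100 − j840)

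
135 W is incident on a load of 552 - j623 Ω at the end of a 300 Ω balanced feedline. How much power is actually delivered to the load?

P_delivered ≈ 80.3 W

|Γ| = |(252 − j623)/(852 − j623)| = 0.637
|Γ|² = 0.405
P_refl = |Γ|²·P_inc = 54.7 W, P_del = (1 − |Γ|²)·P_inc = 80.3 W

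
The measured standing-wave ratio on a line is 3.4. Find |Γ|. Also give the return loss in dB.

|Γ| ≈ 0.545; return loss ≈ 5.26 dB

|Γ| = (S − 1)/(S + 1) = (3.4 − 1)/(3.4 + 1) = 2.4/4.4
RL = −20·log₁₀|Γ| = −20·log₁₀(0.545)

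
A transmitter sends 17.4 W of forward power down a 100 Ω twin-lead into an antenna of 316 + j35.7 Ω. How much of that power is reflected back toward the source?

|Γ| = |(216 + j35.7)/(416 + j35.7)| = 0.524
|Γ|² = 0.275
P_refl = |Γ|²·P_inc = 4.78 W, P_del = (1 − |Γ|²)·P_inc = 12.6 W

P_reflected ≈ 4.78 W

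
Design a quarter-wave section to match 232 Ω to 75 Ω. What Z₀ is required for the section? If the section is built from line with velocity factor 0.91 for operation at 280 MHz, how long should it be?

Z_qwt = √(Z_0·R_L) = √(75 × 232) = √17400
λ = 0.91·c/f = 0.975 m, so l = λ/4 = 0.244 m

Z_qwt ≈ 132 Ω; length ≈ 24.4 cm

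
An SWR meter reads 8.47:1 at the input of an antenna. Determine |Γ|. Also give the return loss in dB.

|Γ| ≈ 0.789; return loss ≈ 2.06 dB

|Γ| = (S − 1)/(S + 1) = (8.47 − 1)/(8.47 + 1) = 7.47/9.47
RL = −20·log₁₀|Γ| = −20·log₁₀(0.789)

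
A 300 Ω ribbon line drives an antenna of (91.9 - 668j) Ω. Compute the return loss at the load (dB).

Γ = (-208.1 − j668)/(391.9 − j668), |Γ| = 0.903
RL = −20·log₁₀|Γ| = −20·log₁₀(0.903)

RL ≈ 0.882 dB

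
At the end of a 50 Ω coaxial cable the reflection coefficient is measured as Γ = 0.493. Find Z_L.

Z_L ≈ 147 Ω

Z_L = Z_0·(1 + Γ)/(1 − Γ) = 50·(1.49)/(0.507)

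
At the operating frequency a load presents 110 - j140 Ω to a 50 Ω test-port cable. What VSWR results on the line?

Γ = (Z_L − Z_0)/(Z_L + Z_0) = (60 − j140)/(160 − j140)
|Γ| = 152/213 = 0.716
VSWR = (1 + |Γ|)/(1 − |Γ|) = 1.72/0.284

VSWR ≈ 6.05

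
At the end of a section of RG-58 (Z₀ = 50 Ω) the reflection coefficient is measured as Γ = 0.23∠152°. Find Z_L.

Z_L ≈ 32.5 + j7.4 Ω

Z_L = Z_0·(1 + Γ)/(1 − Γ) = 50·(0.797 + j0.108)/(1.2 − j0.108)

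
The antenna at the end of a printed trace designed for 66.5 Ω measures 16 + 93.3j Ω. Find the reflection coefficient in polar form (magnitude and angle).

Γ ≈ 0.852 ∠ 69.9°

Γ = (Z_L − Z_0)/(Z_L + Z_0) = (-50.5 + j93.3)/(82.5 + j93.3)
|Γ| = 106/125 = 0.852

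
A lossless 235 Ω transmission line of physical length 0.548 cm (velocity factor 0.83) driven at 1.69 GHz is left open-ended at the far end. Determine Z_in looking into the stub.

Z_in ≈ −j987 Ω

λ = v/f = 0.83·c / 1.69 GHz = 0.147 m
βl = 2π·l/λ = 2π × 0.0372 = 13.4°
tan(βl) = 0.238
For an open-ended stub, Z_in = −jZ_0·cot(βl) = −jZ_0/tan(βl)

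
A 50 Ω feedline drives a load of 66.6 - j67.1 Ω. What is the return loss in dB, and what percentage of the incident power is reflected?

RL ≈ 5.78 dB; 26.4% of incident power reflected

Γ = (16.6 − j67.1)/(116.6 − j67.1), |Γ| = 0.514
RL = −20·log₁₀(0.514) = 5.78 dB
P_refl/P_inc = |Γ|² = 0.264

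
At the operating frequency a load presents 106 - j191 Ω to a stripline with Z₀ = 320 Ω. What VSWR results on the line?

VSWR ≈ 4.19

Γ = (Z_L − Z_0)/(Z_L + Z_0) = (-214 − j191)/(426 − j191)
|Γ| = 287/467 = 0.614
VSWR = (1 + |Γ|)/(1 − |Γ|) = 1.61/0.386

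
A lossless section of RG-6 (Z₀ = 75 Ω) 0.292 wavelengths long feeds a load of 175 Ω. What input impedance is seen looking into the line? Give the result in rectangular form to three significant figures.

βl = 2π × 0.292 = 105°
tan(βl) = tan(105°) = -3.7
Z_in = Z_0·(Z_L + jZ_0·tanβl)/(Z_0 + jZ_L·tanβl)
     = 75·(175 − j278)/(75 − j648)

Z_in ≈ 34 + j16.3 Ω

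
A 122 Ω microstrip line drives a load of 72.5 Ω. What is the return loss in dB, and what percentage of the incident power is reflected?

Γ = (72.5 − 122)/(72.5 + 122) = -0.254
RL = −20·log₁₀(0.254) = 11.9 dB
P_refl/P_inc = |Γ|² = 0.0648

RL ≈ 11.9 dB; 6.48% of incident power reflected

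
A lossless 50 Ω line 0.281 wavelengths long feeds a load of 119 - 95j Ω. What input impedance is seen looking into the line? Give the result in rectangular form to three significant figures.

Z_in ≈ 14.4 + j20.2 Ω

βl = 2π × 0.281 = 101°
tan(βl) = tan(101°) = -5.07
Z_in = Z_0·(Z_L + jZ_0·tanβl)/(Z_0 + jZ_L·tanβl)
     = 50·(119 − j348)/(-432 − j603)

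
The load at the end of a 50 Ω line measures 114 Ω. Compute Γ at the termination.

Γ = 0.39

Γ = (Z_L − Z_0)/(Z_L + Z_0) = (114 − 50)/(114 + 50) = 64/164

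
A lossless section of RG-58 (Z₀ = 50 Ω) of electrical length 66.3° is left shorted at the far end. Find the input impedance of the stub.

tan(βl) = 2.28
For a shorted stub, Z_in = jZ_0·tan(βl)

Z_in ≈ +j114 Ω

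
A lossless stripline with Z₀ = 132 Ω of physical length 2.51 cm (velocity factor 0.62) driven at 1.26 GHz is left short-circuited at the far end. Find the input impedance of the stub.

Z_in ≈ +j240 Ω

λ = v/f = 0.62·c / 1.26 GHz = 0.148 m
βl = 2π·l/λ = 2π × 0.17 = 61.2°
tan(βl) = 1.82
For a short-circuited stub, Z_in = jZ_0·tan(βl)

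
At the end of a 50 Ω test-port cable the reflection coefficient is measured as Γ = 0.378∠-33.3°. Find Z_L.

Z_L ≈ 83.9 − j40.6 Ω

Z_L = Z_0·(1 + Γ)/(1 − Γ) = 50·(1.32 − j0.208)/(0.684 + j0.208)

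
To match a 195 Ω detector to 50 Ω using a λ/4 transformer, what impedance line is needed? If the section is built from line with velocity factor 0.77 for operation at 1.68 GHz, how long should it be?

Z_qwt ≈ 98.7 Ω; length ≈ 3.44 cm

Z_qwt = √(Z_0·R_L) = √(50 × 195) = √9750
λ = 0.77·c/f = 0.138 m, so l = λ/4 = 0.0344 m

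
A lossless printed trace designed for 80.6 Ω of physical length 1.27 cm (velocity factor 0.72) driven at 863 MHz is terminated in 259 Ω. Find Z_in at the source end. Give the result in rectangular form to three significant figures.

λ = v/f = 0.72·c / 863 MHz = 0.25 m
βl = 2π·l/λ = 2π × 0.0507 = 18.3°
tan(βl) = tan(18.3°) = 0.33
Z_in = Z_0·(Z_L + jZ_0·tanβl)/(Z_0 + jZ_L·tanβl)
     = 80.6·(259 + j26.6)/(80.6 + j85.5)

Z_in ≈ 135 − j117 Ω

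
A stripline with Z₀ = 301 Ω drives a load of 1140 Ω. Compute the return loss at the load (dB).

Γ = (1140 − 301)/(1140 + 301) = 0.582
RL = −20·log₁₀|Γ| = −20·log₁₀(0.582)

RL ≈ 4.7 dB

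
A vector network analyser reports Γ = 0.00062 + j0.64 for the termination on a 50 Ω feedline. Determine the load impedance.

Z_L ≈ 21 + j45.4 Ω

Z_L = Z_0·(1 + Γ)/(1 − Γ) = 50·(1 + j0.64)/(0.999 − j0.64)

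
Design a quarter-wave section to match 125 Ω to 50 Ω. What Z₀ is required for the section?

Z_qwt ≈ 79.1 Ω

Z_qwt = √(Z_0·R_L) = √(50 × 125) = √6250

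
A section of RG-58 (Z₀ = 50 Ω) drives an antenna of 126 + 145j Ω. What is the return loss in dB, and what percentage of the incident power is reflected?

RL ≈ 2.88 dB; 51.5% of incident power reflected

Γ = (76 + j145)/(176 + j145), |Γ| = 0.718
RL = −20·log₁₀(0.718) = 2.88 dB
P_refl/P_inc = |Γ|² = 0.515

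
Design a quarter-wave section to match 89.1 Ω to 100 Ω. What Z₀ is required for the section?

Z_qwt ≈ 94.4 Ω

Z_qwt = √(Z_0·R_L) = √(100 × 89.1) = √8910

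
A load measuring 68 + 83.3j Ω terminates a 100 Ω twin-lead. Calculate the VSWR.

Γ = (Z_L − Z_0)/(Z_L + Z_0) = (-32 + j83.3)/(168 + j83.3)
|Γ| = 89.2/188 = 0.476
VSWR = (1 + |Γ|)/(1 − |Γ|) = 1.48/0.524

VSWR ≈ 2.82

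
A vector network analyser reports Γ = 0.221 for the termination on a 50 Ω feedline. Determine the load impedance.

Z_L = Z_0·(1 + Γ)/(1 − Γ) = 50·(1.22)/(0.779)

Z_L ≈ 78.4 Ω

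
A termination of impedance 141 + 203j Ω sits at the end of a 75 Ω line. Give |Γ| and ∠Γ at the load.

Γ ≈ 0.72 ∠ 28.8°

Γ = (Z_L − Z_0)/(Z_L + Z_0) = (66 + j203)/(216 + j203)
|Γ| = 213/296 = 0.72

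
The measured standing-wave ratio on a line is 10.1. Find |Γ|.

|Γ| = (S − 1)/(S + 1) = (10.1 − 1)/(10.1 + 1) = 9.1/11.1

|Γ| ≈ 0.82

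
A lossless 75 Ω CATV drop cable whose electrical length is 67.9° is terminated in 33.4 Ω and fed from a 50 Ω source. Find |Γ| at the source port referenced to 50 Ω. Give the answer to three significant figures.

tan(βl) = 2.46
Z_in = Z_0·(Z_L + jZ_0·tanβl)/(Z_0 + jZ_L·tanβl) = 107 + j67.2 Ω
Γ_s = (Z_in − Z_s)/(Z_in + Z_s) = (57.1 + j67.2)/(157 + j67.2), |Γ_s| = 0.516

|Γ| ≈ 0.516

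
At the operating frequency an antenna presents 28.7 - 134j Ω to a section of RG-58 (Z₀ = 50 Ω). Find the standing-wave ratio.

VSWR ≈ 14.8

Γ = (Z_L − Z_0)/(Z_L + Z_0) = (-21.3 − j134)/(78.7 − j134)
|Γ| = 136/155 = 0.873
VSWR = (1 + |Γ|)/(1 − |Γ|) = 1.87/0.127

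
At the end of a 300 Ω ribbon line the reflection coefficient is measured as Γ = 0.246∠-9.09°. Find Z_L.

Z_L ≈ 490 − j40.6 Ω

Z_L = Z_0·(1 + Γ)/(1 − Γ) = 300·(1.24 − j0.0389)/(0.757 + j0.0389)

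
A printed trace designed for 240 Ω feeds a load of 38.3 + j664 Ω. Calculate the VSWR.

Γ = (Z_L − Z_0)/(Z_L + Z_0) = (-201.7 + j664)/(278.3 + j664)
|Γ| = 694/720 = 0.964
VSWR = (1 + |Γ|)/(1 − |Γ|) = 1.96/0.0361

VSWR ≈ 54.4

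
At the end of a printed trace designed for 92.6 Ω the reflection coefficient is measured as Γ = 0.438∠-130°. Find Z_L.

Z_L ≈ 42.6 − j35.4 Ω

Z_L = Z_0·(1 + Γ)/(1 − Γ) = 92.6·(0.718 − j0.336)/(1.28 + j0.336)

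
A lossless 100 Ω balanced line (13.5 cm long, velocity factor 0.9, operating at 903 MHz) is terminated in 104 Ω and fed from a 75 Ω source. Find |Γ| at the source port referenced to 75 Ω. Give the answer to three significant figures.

λ = v/f = 0.9·c / 903 MHz = 0.299 m
βl = 2π·l/λ = 2π × 0.452 = 163°
tan(βl) = -0.315
Z_in = Z_0·(Z_L + jZ_0·tanβl)/(Z_0 + jZ_L·tanβl) = 103 + j2.32 Ω
Γ_s = (Z_in − Z_s)/(Z_in + Z_s) = (28.2 + j2.32)/(178 + j2.32), |Γ_s| = 0.159

|Γ| ≈ 0.159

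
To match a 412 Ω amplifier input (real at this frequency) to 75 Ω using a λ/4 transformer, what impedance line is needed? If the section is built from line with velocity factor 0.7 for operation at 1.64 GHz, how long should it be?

Z_qwt = √(Z_0·R_L) = √(75 × 412) = √30900
λ = 0.7·c/f = 0.128 m, so l = λ/4 = 0.032 m

Z_qwt ≈ 176 Ω; length ≈ 3.2 cm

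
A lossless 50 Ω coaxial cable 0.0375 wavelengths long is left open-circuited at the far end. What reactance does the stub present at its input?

βl = 2π × 0.0375 = 13.5°
tan(βl) = 0.24
For an open-circuited stub, Z_in = −jZ_0·cot(βl) = −jZ_0/tan(βl)

X_in ≈ -208 Ω (capacitive)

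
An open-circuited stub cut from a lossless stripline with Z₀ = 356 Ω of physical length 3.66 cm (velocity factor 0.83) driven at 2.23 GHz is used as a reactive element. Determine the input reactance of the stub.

X_in ≈ 189 Ω (inductive)

λ = v/f = 0.83·c / 2.23 GHz = 0.112 m
βl = 2π·l/λ = 2π × 0.328 = 118°
tan(βl) = -1.88
For an open-circuited stub, Z_in = −jZ_0·cot(βl) = −jZ_0/tan(βl)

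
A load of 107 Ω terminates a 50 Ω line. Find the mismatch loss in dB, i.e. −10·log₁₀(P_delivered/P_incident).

mismatch loss ≈ 0.614 dB

Γ = (107 − 50)/(107 + 50) = 0.363
|Γ|² = 0.132, so P_del/P_inc = 1 − |Γ|² = 0.868
ML = −10·log₁₀(1 − |Γ|²)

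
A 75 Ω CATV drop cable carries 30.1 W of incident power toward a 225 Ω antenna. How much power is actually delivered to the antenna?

Γ = (225 − 75)/(225 + 75) = 0.5
|Γ|² = 0.25
P_refl = |Γ|²·P_inc = 7.53 W, P_del = (1 − |Γ|²)·P_inc = 22.6 W

P_delivered ≈ 22.6 W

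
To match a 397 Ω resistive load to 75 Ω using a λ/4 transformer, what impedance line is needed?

Z_qwt = √(Z_0·R_L) = √(75 × 397) = √29780

Z_qwt ≈ 173 Ω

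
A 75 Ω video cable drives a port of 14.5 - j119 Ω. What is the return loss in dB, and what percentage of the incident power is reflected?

RL ≈ 0.949 dB; 80.4% of incident power reflected

Γ = (-60.5 − j119)/(89.5 − j119), |Γ| = 0.897
RL = −20·log₁₀(0.897) = 0.949 dB
P_refl/P_inc = |Γ|² = 0.804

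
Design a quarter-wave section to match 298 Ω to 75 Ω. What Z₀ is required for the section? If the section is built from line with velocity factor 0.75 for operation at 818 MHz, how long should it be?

Z_qwt = √(Z_0·R_L) = √(75 × 298) = √22350
λ = 0.75·c/f = 0.275 m, so l = λ/4 = 0.0688 m

Z_qwt ≈ 149 Ω; length ≈ 6.88 cm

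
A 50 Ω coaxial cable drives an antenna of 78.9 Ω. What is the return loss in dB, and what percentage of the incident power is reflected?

RL ≈ 13 dB; 5.03% of incident power reflected

Γ = (78.9 − 50)/(78.9 + 50) = 0.224
RL = −20·log₁₀(0.224) = 13 dB
P_refl/P_inc = |Γ|² = 0.0503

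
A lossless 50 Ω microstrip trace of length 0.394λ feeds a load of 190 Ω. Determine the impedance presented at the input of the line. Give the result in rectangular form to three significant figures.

βl = 2π × 0.394 = 142°
tan(βl) = tan(142°) = -0.786
Z_in = Z_0·(Z_L + jZ_0·tanβl)/(Z_0 + jZ_L·tanβl)
     = 50·(190 − j39.3)/(50 − j149)

Z_in ≈ 31 + j53.3 Ω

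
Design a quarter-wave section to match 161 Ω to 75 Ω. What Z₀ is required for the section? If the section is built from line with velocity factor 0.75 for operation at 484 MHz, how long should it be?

Z_qwt ≈ 110 Ω; length ≈ 11.6 cm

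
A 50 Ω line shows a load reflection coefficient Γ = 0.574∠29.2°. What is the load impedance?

Z_L = Z_0·(1 + Γ)/(1 − Γ) = 50·(1.5 + j0.28)/(0.499 − j0.28)

Z_L ≈ 102 + j85.5 Ω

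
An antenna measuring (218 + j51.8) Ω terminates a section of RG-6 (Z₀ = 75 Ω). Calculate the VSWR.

Γ = (Z_L − Z_0)/(Z_L + Z_0) = (143 + j51.8)/(293 + j51.8)
|Γ| = 152/298 = 0.511
VSWR = (1 + |Γ|)/(1 − |Γ|) = 1.51/0.489

VSWR ≈ 3.09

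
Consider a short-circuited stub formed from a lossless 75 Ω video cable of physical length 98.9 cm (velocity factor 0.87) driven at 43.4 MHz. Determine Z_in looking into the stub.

Z_in ≈ +j126 Ω

λ = v/f = 0.87·c / 43.4 MHz = 6.01 m
βl = 2π·l/λ = 2π × 0.164 = 59.2°
tan(βl) = 1.68
For a short-circuited stub, Z_in = jZ_0·tan(βl)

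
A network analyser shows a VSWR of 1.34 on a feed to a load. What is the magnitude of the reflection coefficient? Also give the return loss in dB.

|Γ| ≈ 0.145; return loss ≈ 16.8 dB

|Γ| = (S − 1)/(S + 1) = (1.34 − 1)/(1.34 + 1) = 0.34/2.34
RL = −20·log₁₀|Γ| = −20·log₁₀(0.145)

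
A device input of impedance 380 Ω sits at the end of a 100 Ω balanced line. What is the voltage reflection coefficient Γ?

Γ = 0.583

Γ = (Z_L − Z_0)/(Z_L + Z_0) = (380 − 100)/(380 + 100) = 280/480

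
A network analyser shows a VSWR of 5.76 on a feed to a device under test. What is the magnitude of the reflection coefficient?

|Γ| = (S − 1)/(S + 1) = (5.76 − 1)/(5.76 + 1) = 4.76/6.76

|Γ| ≈ 0.704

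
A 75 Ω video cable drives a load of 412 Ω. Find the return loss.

Γ = (412 − 75)/(412 + 75) = 0.692
RL = −20·log₁₀|Γ| = −20·log₁₀(0.692)

RL ≈ 3.2 dB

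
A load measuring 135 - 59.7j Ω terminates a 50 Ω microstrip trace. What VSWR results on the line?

VSWR ≈ 3.29

Γ = (Z_L − Z_0)/(Z_L + Z_0) = (85 − j59.7)/(185 − j59.7)
|Γ| = 104/194 = 0.534
VSWR = (1 + |Γ|)/(1 − |Γ|) = 1.53/0.466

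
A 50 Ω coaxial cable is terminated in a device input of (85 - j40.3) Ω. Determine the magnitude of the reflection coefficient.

Γ = (Z_L − Z_0)/(Z_L + Z_0) = (35 − j40.3)/(135 − j40.3)
|Γ| = 53.4/141

|Γ| ≈ 0.379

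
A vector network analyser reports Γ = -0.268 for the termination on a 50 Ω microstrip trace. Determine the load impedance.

Z_L = Z_0·(1 + Γ)/(1 − Γ) = 50·(0.732)/(1.27)

Z_L ≈ 28.9 Ω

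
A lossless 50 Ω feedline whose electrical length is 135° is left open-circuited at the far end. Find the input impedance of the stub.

tan(βl) = -1
For an open-circuited stub, Z_in = −jZ_0·cot(βl) = −jZ_0/tan(βl)

Z_in ≈ +j50 Ω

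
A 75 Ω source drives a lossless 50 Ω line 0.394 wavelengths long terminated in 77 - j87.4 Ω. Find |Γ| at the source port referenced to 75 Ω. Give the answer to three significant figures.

|Γ| ≈ 0.498

βl = 2π × 0.394 = 142°
tan(βl) = -0.786
Z_in = Z_0·(Z_L + jZ_0·tanβl)/(Z_0 + jZ_L·tanβl) = 77.6 + j87.6 Ω
Γ_s = (Z_in − Z_s)/(Z_in + Z_s) = (2.65 + j87.6)/(153 + j87.6), |Γ_s| = 0.498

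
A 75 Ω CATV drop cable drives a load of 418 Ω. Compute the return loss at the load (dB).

Γ = (418 − 75)/(418 + 75) = 0.696
RL = −20·log₁₀|Γ| = −20·log₁₀(0.696)

RL ≈ 3.15 dB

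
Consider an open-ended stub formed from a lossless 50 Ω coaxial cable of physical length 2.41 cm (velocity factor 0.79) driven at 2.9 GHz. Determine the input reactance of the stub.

λ = v/f = 0.79·c / 2.9 GHz = 0.0817 m
βl = 2π·l/λ = 2π × 0.295 = 106°
tan(βl) = -3.45
For an open-ended stub, Z_in = −jZ_0·cot(βl) = −jZ_0/tan(βl)

X_in ≈ 14.5 Ω (inductive)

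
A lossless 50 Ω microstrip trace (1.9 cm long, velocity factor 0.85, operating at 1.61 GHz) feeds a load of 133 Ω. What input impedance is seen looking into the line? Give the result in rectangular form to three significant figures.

Z_in ≈ 34.6 − j39.4 Ω

λ = v/f = 0.85·c / 1.61 GHz = 0.158 m
βl = 2π·l/λ = 2π × 0.12 = 43.2°
tan(βl) = tan(43.2°) = 0.939
Z_in = Z_0·(Z_L + jZ_0·tanβl)/(Z_0 + jZ_L·tanβl)
     = 50·(133 + j46.9)/(50 + j125)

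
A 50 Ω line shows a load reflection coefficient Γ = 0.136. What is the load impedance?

Z_L ≈ 65.7 Ω

Z_L = Z_0·(1 + Γ)/(1 − Γ) = 50·(1.14)/(0.864)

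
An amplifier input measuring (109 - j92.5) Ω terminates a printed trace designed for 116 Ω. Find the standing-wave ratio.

Γ = (Z_L − Z_0)/(Z_L + Z_0) = (-7 − j92.5)/(225 − j92.5)
|Γ| = 92.8/243 = 0.381
VSWR = (1 + |Γ|)/(1 − |Γ|) = 1.38/0.619

VSWR ≈ 2.23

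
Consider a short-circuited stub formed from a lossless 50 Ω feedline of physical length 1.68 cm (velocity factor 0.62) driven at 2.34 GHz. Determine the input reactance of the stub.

X_in ≈ 202 Ω (inductive)

λ = v/f = 0.62·c / 2.34 GHz = 0.0795 m
βl = 2π·l/λ = 2π × 0.211 = 76.1°
tan(βl) = 4.04
For a short-circuited stub, Z_in = jZ_0·tan(βl)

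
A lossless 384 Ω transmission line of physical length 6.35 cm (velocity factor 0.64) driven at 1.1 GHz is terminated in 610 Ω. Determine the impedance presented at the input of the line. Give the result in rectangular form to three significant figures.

λ = v/f = 0.64·c / 1.1 GHz = 0.175 m
βl = 2π·l/λ = 2π × 0.364 = 131°
tan(βl) = tan(131°) = -1.15
Z_in = Z_0·(Z_L + jZ_0·tanβl)/(Z_0 + jZ_L·tanβl)
     = 384·(610 − j442)/(384 − j702)

Z_in ≈ 326 + j155 Ω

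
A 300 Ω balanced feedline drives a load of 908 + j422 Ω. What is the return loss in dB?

Γ = (608 + j422)/(1208 + j422), |Γ| = 0.578
RL = −20·log₁₀|Γ| = −20·log₁₀(0.578)

RL ≈ 4.76 dB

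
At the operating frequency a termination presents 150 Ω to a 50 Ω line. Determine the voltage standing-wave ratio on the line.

For a purely resistive load, VSWR = R_L/Z_0 or Z_0/R_L (whichever > 1) = 150/50

VSWR ≈ 3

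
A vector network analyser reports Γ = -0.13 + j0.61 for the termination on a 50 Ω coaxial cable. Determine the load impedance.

Z_L ≈ 18.5 + j37 Ω

Z_L = Z_0·(1 + Γ)/(1 − Γ) = 50·(0.87 + j0.61)/(1.13 − j0.61)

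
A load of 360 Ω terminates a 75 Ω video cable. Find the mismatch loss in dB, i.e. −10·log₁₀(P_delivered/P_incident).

Γ = (360 − 75)/(360 + 75) = 0.655
|Γ|² = 0.429, so P_del/P_inc = 1 − |Γ|² = 0.571
ML = −10·log₁₀(1 − |Γ|²)

mismatch loss ≈ 2.44 dB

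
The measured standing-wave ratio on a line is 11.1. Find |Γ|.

|Γ| ≈ 0.835

|Γ| = (S − 1)/(S + 1) = (11.1 − 1)/(11.1 + 1) = 10.1/12.1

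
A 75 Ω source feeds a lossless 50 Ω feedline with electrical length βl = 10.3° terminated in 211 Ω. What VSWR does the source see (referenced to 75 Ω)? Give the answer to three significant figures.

tan(βl) = 0.182
Z_in = Z_0·(Z_L + jZ_0·tanβl)/(Z_0 + jZ_L·tanβl) = 137 − j96.2 Ω
Γ_s = (Z_in − Z_s)/(Z_in + Z_s) = (62.2 − j96.2)/(212 − j96.2), |Γ_s| = 0.492
VSWR = (1 + |Γ_s|)/(1 − |Γ_s|)

VSWR ≈ 2.93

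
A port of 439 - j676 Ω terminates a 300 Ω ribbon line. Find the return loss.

Γ = (139 − j676)/(739 − j676), |Γ| = 0.689
RL = −20·log₁₀|Γ| = −20·log₁₀(0.689)

RL ≈ 3.23 dB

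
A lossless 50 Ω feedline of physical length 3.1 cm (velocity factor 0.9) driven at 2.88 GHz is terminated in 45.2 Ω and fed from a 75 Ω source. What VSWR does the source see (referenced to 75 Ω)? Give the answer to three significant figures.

VSWR ≈ 1.44

λ = v/f = 0.9·c / 2.88 GHz = 0.0938 m
βl = 2π·l/λ = 2π × 0.331 = 119°
tan(βl) = -1.8
Z_in = Z_0·(Z_L + jZ_0·tanβl)/(Z_0 + jZ_L·tanβl) = 52.5 − j4.51 Ω
Γ_s = (Z_in − Z_s)/(Z_in + Z_s) = (-22.5 − j4.51)/(128 − j4.51), |Γ_s| = 0.179
VSWR = (1 + |Γ_s|)/(1 − |Γ_s|)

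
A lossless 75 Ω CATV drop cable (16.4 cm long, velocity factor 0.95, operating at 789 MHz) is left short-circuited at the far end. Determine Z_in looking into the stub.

λ = v/f = 0.95·c / 789 MHz = 0.361 m
βl = 2π·l/λ = 2π × 0.454 = 163°
tan(βl) = -0.297
For a short-circuited stub, Z_in = jZ_0·tan(βl)

Z_in ≈ −j22.3 Ω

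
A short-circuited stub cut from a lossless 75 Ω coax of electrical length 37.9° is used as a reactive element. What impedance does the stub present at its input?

tan(βl) = 0.778
For a short-circuited stub, Z_in = jZ_0·tan(βl)

Z_in ≈ +j58.4 Ω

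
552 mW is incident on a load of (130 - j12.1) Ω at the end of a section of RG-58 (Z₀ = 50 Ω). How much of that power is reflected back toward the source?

P_reflected ≈ 111 mW

|Γ| = |(80 − j12.1)/(180 − j12.1)| = 0.448
|Γ|² = 0.201
P_refl = |Γ|²·P_inc = 111 mW, P_del = (1 − |Γ|²)·P_inc = 441 mW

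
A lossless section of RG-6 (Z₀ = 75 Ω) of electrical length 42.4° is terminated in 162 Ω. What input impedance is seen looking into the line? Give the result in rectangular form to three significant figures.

Z_in ≈ 60.7 − j51.3 Ω

tan(βl) = tan(42.4°) = 0.913
Z_in = Z_0·(Z_L + jZ_0·tanβl)/(Z_0 + jZ_L·tanβl)
     = 75·(162 + j68.5)/(75 + j148)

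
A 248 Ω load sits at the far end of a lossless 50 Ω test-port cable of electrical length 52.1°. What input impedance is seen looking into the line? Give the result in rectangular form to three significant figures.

tan(βl) = tan(52.1°) = 1.28
Z_in = Z_0·(Z_L + jZ_0·tanβl)/(Z_0 + jZ_L·tanβl)
     = 50·(248 + j64.2)/(50 + j319)

Z_in ≈ 15.8 − j36.4 Ω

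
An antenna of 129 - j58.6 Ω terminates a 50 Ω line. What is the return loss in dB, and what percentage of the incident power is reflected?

Γ = (79 − j58.6)/(179 − j58.6), |Γ| = 0.522
RL = −20·log₁₀(0.522) = 5.64 dB
P_refl/P_inc = |Γ|² = 0.273

RL ≈ 5.64 dB; 27.3% of incident power reflected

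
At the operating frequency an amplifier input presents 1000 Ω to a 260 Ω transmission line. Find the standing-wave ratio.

VSWR ≈ 3.85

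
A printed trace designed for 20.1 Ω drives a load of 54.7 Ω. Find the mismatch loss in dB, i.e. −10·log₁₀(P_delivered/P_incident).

mismatch loss ≈ 1.05 dB

Γ = (54.7 − 20.1)/(54.7 + 20.1) = 0.463
|Γ|² = 0.214, so P_del/P_inc = 1 − |Γ|² = 0.786
ML = −10·log₁₀(1 − |Γ|²)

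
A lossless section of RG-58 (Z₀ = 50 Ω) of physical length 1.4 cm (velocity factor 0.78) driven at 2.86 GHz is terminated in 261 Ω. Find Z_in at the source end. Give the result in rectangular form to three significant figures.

λ = v/f = 0.78·c / 2.86 GHz = 0.0818 m
βl = 2π·l/λ = 2π × 0.171 = 61.6°
tan(βl) = tan(61.6°) = 1.85
Z_in = Z_0·(Z_L + jZ_0·tanβl)/(Z_0 + jZ_L·tanβl)
     = 50·(261 + j92.5)/(50 + j483)

Z_in ≈ 12.2 − j25.8 Ω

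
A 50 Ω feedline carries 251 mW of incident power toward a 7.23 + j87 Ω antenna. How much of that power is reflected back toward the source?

P_reflected ≈ 218 mW

|Γ| = |(-42.77 + j87)/(57.23 + j87)| = 0.931
|Γ|² = 0.867
P_refl = |Γ|²·P_inc = 218 mW, P_del = (1 − |Γ|²)·P_inc = 33.5 mW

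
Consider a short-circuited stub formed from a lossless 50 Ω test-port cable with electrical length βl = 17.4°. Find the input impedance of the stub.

Z_in ≈ +j15.7 Ω

tan(βl) = 0.313
For a short-circuited stub, Z_in = jZ_0·tan(βl)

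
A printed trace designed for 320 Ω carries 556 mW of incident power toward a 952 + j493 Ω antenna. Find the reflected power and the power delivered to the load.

P_reflected ≈ 192 mW; P_delivered ≈ 364 mW

|Γ| = |(632 + j493)/(1272 + j493)| = 0.588
|Γ|² = 0.345
P_refl = |Γ|²·P_inc = 192 mW, P_del = (1 − |Γ|²)·P_inc = 364 mW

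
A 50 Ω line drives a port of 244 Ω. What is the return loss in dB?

RL ≈ 3.61 dB

Γ = (244 − 50)/(244 + 50) = 0.66
RL = −20·log₁₀|Γ| = −20·log₁₀(0.66)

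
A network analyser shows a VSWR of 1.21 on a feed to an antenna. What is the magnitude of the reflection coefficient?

|Γ| ≈ 0.095

|Γ| = (S − 1)/(S + 1) = (1.21 − 1)/(1.21 + 1) = 0.21/2.21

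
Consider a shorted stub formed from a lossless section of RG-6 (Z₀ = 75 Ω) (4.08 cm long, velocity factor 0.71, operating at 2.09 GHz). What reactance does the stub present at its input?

X_in ≈ -54.2 Ω (capacitive)

λ = v/f = 0.71·c / 2.09 GHz = 0.102 m
βl = 2π·l/λ = 2π × 0.4 = 144°
tan(βl) = -0.723
For a shorted stub, Z_in = jZ_0·tan(βl)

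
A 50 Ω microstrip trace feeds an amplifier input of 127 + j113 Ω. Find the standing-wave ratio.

VSWR ≈ 4.73

Γ = (Z_L − Z_0)/(Z_L + Z_0) = (77 + j113)/(177 + j113)
|Γ| = 137/210 = 0.651
VSWR = (1 + |Γ|)/(1 − |Γ|) = 1.65/0.349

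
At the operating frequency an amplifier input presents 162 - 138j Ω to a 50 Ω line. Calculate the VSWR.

VSWR ≈ 5.73

Γ = (Z_L − Z_0)/(Z_L + Z_0) = (112 − j138)/(212 − j138)
|Γ| = 178/253 = 0.703
VSWR = (1 + |Γ|)/(1 − |Γ|) = 1.7/0.297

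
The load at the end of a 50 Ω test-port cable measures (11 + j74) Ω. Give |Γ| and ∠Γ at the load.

Γ = (Z_L − Z_0)/(Z_L + Z_0) = (-39 + j74)/(61 + j74)
|Γ| = 83.6/95.9 = 0.872

Γ ≈ 0.872 ∠ 67.3°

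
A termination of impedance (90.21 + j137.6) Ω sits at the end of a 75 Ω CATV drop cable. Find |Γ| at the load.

Γ = (Z_L − Z_0)/(Z_L + Z_0) = (15.21 + j137.6)/(165.2 + j137.6)
|Γ| = 138/215

|Γ| ≈ 0.644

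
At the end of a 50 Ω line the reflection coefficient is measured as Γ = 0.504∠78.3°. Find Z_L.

Z_L ≈ 35.5 + j47 Ω

Z_L = Z_0·(1 + Γ)/(1 − Γ) = 50·(1.1 + j0.494)/(0.898 − j0.494)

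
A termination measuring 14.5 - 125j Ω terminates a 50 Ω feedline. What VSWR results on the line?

Γ = (Z_L − Z_0)/(Z_L + Z_0) = (-35.5 − j125)/(64.5 − j125)
|Γ| = 130/141 = 0.924
VSWR = (1 + |Γ|)/(1 − |Γ|) = 1.92/0.0762

VSWR ≈ 25.3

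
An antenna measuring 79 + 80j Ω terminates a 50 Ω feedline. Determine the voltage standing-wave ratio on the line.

VSWR ≈ 3.55

Γ = (Z_L − Z_0)/(Z_L + Z_0) = (29 + j80)/(129 + j80)
|Γ| = 85.1/152 = 0.561
VSWR = (1 + |Γ|)/(1 − |Γ|) = 1.56/0.439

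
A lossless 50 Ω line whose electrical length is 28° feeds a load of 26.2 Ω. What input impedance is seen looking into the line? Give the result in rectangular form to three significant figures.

Z_in ≈ 31.2 + j17.9 Ω

tan(βl) = tan(28°) = 0.532
Z_in = Z_0·(Z_L + jZ_0·tanβl)/(Z_0 + jZ_L·tanβl)
     = 50·(26.2 + j26.6)/(50 + j13.9)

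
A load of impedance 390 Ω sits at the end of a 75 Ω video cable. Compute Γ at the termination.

Γ = (Z_L − Z_0)/(Z_L + Z_0) = (390 − 75)/(390 + 75) = 315/465

Γ = 0.677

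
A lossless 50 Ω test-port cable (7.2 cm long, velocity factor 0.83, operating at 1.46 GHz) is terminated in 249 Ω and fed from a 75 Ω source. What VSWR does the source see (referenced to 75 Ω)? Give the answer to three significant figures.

VSWR ≈ 4.27

λ = v/f = 0.83·c / 1.46 GHz = 0.171 m
βl = 2π·l/λ = 2π × 0.422 = 152°
tan(βl) = -0.532
Z_in = Z_0·(Z_L + jZ_0·tanβl)/(Z_0 + jZ_L·tanβl) = 39.8 + j78.9 Ω
Γ_s = (Z_in − Z_s)/(Z_in + Z_s) = (-35.2 + j78.9)/(115 + j78.9), |Γ_s| = 0.62
VSWR = (1 + |Γ_s|)/(1 − |Γ_s|)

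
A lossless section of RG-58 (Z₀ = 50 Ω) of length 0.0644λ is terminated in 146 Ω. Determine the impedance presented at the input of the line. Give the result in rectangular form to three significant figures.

βl = 2π × 0.0644 = 23.2°
tan(βl) = tan(23.2°) = 0.428
Z_in = Z_0·(Z_L + jZ_0·tanβl)/(Z_0 + jZ_L·tanβl)
     = 50·(146 + j21.4)/(50 + j62.5)

Z_in ≈ 67.4 − j62.9 Ω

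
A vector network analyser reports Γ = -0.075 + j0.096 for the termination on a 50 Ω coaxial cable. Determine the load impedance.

Z_L = Z_0·(1 + Γ)/(1 − Γ) = 50·(0.925 + j0.096)/(1.07 − j0.096)

Z_L ≈ 42.3 + j8.24 Ω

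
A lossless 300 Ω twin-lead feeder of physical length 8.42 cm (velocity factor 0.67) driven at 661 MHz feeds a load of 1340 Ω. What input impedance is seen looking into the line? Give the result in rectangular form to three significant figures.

λ = v/f = 0.67·c / 661 MHz = 0.304 m
βl = 2π·l/λ = 2π × 0.277 = 99.7°
tan(βl) = tan(99.7°) = -5.86
Z_in = Z_0·(Z_L + jZ_0·tanβl)/(Z_0 + jZ_L·tanβl)
     = 300·(1340 − j1760)/(300 − j7850)

Z_in ≈ 69 + j48.6 Ω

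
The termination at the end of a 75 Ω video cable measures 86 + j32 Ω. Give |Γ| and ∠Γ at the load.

Γ = (Z_L − Z_0)/(Z_L + Z_0) = (11 + j32)/(161 + j32)
|Γ| = 33.8/164 = 0.206

Γ ≈ 0.206 ∠ 59.8°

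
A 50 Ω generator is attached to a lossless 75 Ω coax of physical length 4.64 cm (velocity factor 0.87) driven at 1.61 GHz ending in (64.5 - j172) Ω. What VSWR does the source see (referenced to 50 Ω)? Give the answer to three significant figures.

λ = v/f = 0.87·c / 1.61 GHz = 0.162 m
βl = 2π·l/λ = 2π × 0.286 = 103°
tan(βl) = -4.32
Z_in = Z_0·(Z_L + jZ_0·tanβl)/(Z_0 + jZ_L·tanβl) = 13.6 + j50 Ω
Γ_s = (Z_in − Z_s)/(Z_in + Z_s) = (-36.4 + j50)/(63.6 + j50), |Γ_s| = 0.764
VSWR = (1 + |Γ_s|)/(1 − |Γ_s|)

VSWR ≈ 7.48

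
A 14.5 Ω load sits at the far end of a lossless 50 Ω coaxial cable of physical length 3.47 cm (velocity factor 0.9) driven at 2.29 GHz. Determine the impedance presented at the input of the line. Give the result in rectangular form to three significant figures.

Z_in ≈ 94.6 − j78.9 Ω

λ = v/f = 0.9·c / 2.29 GHz = 0.118 m
βl = 2π·l/λ = 2π × 0.294 = 106°
tan(βl) = tan(106°) = -3.5
Z_in = Z_0·(Z_L + jZ_0·tanβl)/(Z_0 + jZ_L·tanβl)
     = 50·(14.5 − j175)/(50 − j50.7)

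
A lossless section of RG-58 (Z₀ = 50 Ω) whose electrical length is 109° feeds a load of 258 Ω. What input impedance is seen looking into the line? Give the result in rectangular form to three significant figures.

Z_in ≈ 10.8 + j16.5 Ω

tan(βl) = tan(109°) = -2.9
Z_in = Z_0·(Z_L + jZ_0·tanβl)/(Z_0 + jZ_L·tanβl)
     = 50·(258 − j145)/(50 − j749)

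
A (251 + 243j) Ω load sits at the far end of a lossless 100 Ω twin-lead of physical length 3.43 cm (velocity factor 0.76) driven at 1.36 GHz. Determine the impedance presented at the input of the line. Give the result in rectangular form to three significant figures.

λ = v/f = 0.76·c / 1.36 GHz = 0.168 m
βl = 2π·l/λ = 2π × 0.205 = 73.7°
tan(βl) = tan(73.7°) = 3.41
Z_in = Z_0·(Z_L + jZ_0·tanβl)/(Z_0 + jZ_L·tanβl)
     = 100·(251 + j584)/(-729 + j856)

Z_in ≈ 25.1 − j50.7 Ω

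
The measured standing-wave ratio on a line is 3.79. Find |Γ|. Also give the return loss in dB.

|Γ| ≈ 0.582; return loss ≈ 4.69 dB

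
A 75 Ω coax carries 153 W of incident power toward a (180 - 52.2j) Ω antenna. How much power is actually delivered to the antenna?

P_delivered ≈ 122 W

|Γ| = |(105 − j52.2)/(255 − j52.2)| = 0.45
|Γ|² = 0.203
P_refl = |Γ|²·P_inc = 31.1 W, P_del = (1 − |Γ|²)·P_inc = 122 W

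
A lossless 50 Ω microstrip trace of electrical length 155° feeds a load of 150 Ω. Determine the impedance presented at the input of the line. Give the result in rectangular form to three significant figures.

tan(βl) = tan(155°) = -0.466
Z_in = Z_0·(Z_L + jZ_0·tanβl)/(Z_0 + jZ_L·tanβl)
     = 50·(150 − j23.3)/(50 − j69.9)

Z_in ≈ 61.8 + j63.1 Ω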